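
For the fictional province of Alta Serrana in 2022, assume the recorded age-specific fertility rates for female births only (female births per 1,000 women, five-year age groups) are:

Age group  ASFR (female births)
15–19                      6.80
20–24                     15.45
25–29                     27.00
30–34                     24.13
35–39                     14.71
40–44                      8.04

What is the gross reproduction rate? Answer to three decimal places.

0.481

Sum of female ASFRs = 6.80 + 15.45 + 27.00 + 24.13 + 14.71 + 8.04 = 96.13
GRR = 5 × 96.13 / 1000 = 0.48065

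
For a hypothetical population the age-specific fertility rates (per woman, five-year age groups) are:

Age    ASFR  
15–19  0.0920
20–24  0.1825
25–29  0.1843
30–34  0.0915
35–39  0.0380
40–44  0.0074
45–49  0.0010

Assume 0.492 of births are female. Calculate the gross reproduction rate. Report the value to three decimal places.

1.468

Proportion female at birth = 0.492.
Sum of ASFRs = 0.0920 + 0.1825 + 0.1843 + 0.0915 + 0.0380 + 0.0074 + 0.0010 = 0.5967
TFR = 5 × 0.5967 = 2.9835
GRR = 0.492 × 2.9835 = 1.46788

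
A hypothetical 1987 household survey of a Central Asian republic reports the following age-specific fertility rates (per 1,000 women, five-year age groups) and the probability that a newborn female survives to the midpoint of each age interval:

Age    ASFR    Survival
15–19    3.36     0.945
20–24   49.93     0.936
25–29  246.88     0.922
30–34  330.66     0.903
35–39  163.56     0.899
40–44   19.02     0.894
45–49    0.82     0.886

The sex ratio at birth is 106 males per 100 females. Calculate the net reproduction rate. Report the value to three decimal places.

1.798

Proportion female at birth = 100 / (100 + 106) = 0.48544.
Weighting each age-specific rate by interval width and survival:
  15–19: 5 × 3.36/1000 × 0.945 = 0.01588
  20–24: 5 × 49.93/1000 × 0.936 = 0.23367
  25–29: 5 × 246.88/1000 × 0.922 = 1.13812
  30–34: 5 × 330.66/1000 × 0.903 = 1.49293
  35–39: 5 × 163.56/1000 × 0.899 = 0.73520
  40–44: 5 × 19.02/1000 × 0.894 = 0.08502
  45–49: 5 × 0.82/1000 × 0.886 = 0.00363
Sum = 3.70445
NRR = 0.48544 × 3.70445 = 1.79829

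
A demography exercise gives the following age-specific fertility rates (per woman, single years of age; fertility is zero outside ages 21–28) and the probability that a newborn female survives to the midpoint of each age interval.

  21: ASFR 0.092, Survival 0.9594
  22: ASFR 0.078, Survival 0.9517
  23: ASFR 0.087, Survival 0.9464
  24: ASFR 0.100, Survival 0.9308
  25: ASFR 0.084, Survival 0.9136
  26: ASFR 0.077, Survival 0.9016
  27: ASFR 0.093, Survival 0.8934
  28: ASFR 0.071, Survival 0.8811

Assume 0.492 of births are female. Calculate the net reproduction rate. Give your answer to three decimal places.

Proportion female at birth = 0.492.
Per-age-group product (1 × ASFR × survival probability):
  21: 1 × 0.092 × 0.9594 = 0.08826
  22: 1 × 0.078 × 0.9517 = 0.07423
  23: 1 × 0.087 × 0.9464 = 0.08234
  24: 1 × 0.100 × 0.9308 = 0.09308
  25: 1 × 0.084 × 0.9136 = 0.07674
  26: 1 × 0.077 × 0.9016 = 0.06942
  27: 1 × 0.093 × 0.8934 = 0.08309
  28: 1 × 0.071 × 0.8811 = 0.06256
Sum = 0.62972
NRR = 0.492 × 0.62972 = 0.30982

0.310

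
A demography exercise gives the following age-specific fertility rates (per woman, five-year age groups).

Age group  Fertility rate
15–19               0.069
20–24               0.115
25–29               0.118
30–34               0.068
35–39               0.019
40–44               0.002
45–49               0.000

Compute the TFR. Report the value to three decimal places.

1.955

Sum of ASFRs = 0.069 + 0.115 + 0.118 + 0.068 + 0.019 + 0.002 + 0.000 = 0.391
TFR = 5 × 0.391 = 1.955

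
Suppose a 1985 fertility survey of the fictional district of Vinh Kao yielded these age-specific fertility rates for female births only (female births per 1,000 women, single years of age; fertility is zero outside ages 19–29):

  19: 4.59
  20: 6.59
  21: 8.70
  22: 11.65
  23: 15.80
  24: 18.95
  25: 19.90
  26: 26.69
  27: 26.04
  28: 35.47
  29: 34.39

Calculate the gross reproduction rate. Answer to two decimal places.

0.21

Sum of female ASFRs = 4.59 + 6.59 + 8.70 + 11.65 + 15.80 + 18.95 + 19.90 + 26.69 + 26.04 + 35.47 + 34.39 = 208.77
GRR = 208.77 / 1000 = 0.20877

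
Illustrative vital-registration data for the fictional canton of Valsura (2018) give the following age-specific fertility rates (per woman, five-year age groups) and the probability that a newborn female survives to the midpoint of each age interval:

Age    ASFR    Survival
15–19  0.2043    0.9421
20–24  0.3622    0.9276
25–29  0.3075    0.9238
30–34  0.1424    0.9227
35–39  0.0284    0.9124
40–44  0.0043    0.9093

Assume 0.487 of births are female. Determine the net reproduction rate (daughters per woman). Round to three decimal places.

Proportion female at birth = 0.487.
Weighting each age-specific rate by interval width and survival:
  15–19: 5 × 0.2043 × 0.9421 = 0.96236
  20–24: 5 × 0.3622 × 0.9276 = 1.67988
  25–29: 5 × 0.3075 × 0.9238 = 1.42034
  30–34: 5 × 0.1424 × 0.9227 = 0.65696
  35–39: 5 × 0.0284 × 0.9124 = 0.12956
  40–44: 5 × 0.0043 × 0.9093 = 0.01955
Sum = 4.86865
NRR = 0.487 × 4.86865 = 2.37103

2.371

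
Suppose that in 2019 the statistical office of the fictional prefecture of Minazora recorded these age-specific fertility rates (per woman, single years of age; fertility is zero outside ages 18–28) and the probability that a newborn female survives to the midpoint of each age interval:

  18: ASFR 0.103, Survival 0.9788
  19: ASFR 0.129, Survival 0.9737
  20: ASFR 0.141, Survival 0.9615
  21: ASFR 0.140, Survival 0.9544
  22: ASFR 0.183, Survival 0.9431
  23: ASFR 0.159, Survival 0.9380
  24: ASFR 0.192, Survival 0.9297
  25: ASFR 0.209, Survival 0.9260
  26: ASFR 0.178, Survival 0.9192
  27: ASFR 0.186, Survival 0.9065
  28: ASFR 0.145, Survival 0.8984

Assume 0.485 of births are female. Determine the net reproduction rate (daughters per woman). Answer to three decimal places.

0.801

Proportion female at birth = 0.485.
Per-age-group product (1 × ASFR × survival probability):
  18: 1 × 0.103 × 0.9788 = 0.10082
  19: 1 × 0.129 × 0.9737 = 0.12561
  20: 1 × 0.141 × 0.9615 = 0.13557
  21: 1 × 0.140 × 0.9544 = 0.13362
  22: 1 × 0.183 × 0.9431 = 0.17259
  23: 1 × 0.159 × 0.9380 = 0.14914
  24: 1 × 0.192 × 0.9297 = 0.17850
  25: 1 × 0.209 × 0.9260 = 0.19353
  26: 1 × 0.178 × 0.9192 = 0.16362
  27: 1 × 0.186 × 0.9065 = 0.16861
  28: 1 × 0.145 × 0.8984 = 0.13027
Sum = 1.65188
NRR = 0.485 × 1.65188 = 0.80116
NRR < 1, so the cohort does not fully replace itself.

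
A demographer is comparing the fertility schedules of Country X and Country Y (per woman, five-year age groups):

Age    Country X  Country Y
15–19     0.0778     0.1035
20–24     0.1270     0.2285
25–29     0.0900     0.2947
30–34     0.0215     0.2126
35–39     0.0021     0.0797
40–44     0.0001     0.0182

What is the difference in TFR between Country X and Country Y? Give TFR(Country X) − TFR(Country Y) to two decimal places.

Country X:
  Sum of ASFRs = 0.0778 + 0.1270 + 0.0900 + 0.0215 + 0.0021 + 0.0001 = 0.3185
  TFR = 5 × 0.3185 = 1.5925
Country Y:
  Sum of ASFRs = 0.1035 + 0.2285 + 0.2947 + 0.2126 + 0.0797 + 0.0182 = 0.9372
  TFR = 5 × 0.9372 = 4.686
Difference = 1.5925 − 4.686 = -3.0935

-3.09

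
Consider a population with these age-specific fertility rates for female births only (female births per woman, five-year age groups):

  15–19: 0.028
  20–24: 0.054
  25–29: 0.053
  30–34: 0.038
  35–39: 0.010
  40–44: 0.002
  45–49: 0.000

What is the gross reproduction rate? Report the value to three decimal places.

0.925

Sum of female ASFRs = 0.028 + 0.054 + 0.053 + 0.038 + 0.010 + 0.002 + 0.000 = 0.185
GRR = 5 × 0.185 = 0.925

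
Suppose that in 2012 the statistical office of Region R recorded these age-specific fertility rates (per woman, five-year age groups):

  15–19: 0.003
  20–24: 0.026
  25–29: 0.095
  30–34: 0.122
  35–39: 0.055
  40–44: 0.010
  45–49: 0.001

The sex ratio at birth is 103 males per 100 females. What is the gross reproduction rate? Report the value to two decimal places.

Proportion female at birth = 100 / (100 + 103) = 0.49261.
Sum of ASFRs = 0.003 + 0.026 + 0.095 + 0.122 + 0.055 + 0.010 + 0.001 = 0.312
TFR = 5 × 0.312 = 1.56
GRR = 0.49261 × 1.56 = 0.76847

0.77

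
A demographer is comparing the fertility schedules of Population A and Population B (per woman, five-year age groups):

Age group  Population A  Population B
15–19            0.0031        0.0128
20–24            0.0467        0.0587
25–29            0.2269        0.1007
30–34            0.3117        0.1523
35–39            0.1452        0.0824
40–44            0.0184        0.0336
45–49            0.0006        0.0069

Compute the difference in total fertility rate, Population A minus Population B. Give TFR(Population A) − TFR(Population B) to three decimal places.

Population A:
  Sum of ASFRs = 0.0031 + 0.0467 + 0.2269 + 0.3117 + 0.1452 + 0.0184 + 0.0006 = 0.7526
  TFR = 5 × 0.7526 = 3.763
Population B:
  Sum of ASFRs = 0.0128 + 0.0587 + 0.1007 + 0.1523 + 0.0824 + 0.0336 + 0.0069 = 0.4474
  TFR = 5 × 0.4474 = 2.237
Difference = 3.763 − 2.237 = 1.526

1.526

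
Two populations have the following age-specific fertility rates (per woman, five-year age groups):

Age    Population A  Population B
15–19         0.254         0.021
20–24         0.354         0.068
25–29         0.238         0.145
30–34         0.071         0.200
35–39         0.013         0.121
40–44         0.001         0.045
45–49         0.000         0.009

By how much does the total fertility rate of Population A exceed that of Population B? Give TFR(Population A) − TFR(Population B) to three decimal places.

Population A:
  Sum of ASFRs = 0.254 + 0.354 + 0.238 + 0.071 + 0.013 + 0.001 + 0.000 = 0.931
  TFR = 5 × 0.931 = 4.655
Population B:
  Sum of ASFRs = 0.021 + 0.068 + 0.145 + 0.200 + 0.121 + 0.045 + 0.009 = 0.609
  TFR = 5 × 0.609 = 3.045
Difference = 4.655 − 3.045 = 1.61

1.610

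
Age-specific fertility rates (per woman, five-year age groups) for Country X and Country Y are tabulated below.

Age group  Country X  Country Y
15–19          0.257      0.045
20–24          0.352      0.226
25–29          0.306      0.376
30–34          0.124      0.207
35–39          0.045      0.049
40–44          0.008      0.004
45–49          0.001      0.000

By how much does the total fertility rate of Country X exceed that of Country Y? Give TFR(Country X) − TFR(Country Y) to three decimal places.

0.930

Country X:
  Sum of ASFRs = 0.257 + 0.352 + 0.306 + 0.124 + 0.045 + 0.008 + 0.001 = 1.093
  TFR = 5 × 1.093 = 5.465
Country Y:
  Sum of ASFRs = 0.045 + 0.226 + 0.376 + 0.207 + 0.049 + 0.004 + 0.000 = 0.907
  TFR = 5 × 0.907 = 4.535
Difference = 5.465 − 4.535 = 0.93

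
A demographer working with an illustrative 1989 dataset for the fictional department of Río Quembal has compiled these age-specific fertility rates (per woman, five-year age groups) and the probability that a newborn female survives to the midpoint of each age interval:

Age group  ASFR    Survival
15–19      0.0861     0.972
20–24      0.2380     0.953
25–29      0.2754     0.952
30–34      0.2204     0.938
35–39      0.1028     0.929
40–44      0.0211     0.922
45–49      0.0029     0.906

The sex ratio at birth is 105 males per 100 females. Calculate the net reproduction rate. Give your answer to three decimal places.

2.188

Proportion female at birth = 100 / (100 + 105) = 0.48780.
Weighting each age-specific rate by interval width and survival:
  15–19: 5 × 0.0861 × 0.972 = 0.41845
  20–24: 5 × 0.2380 × 0.953 = 1.13407
  25–29: 5 × 0.2754 × 0.952 = 1.31090
  30–34: 5 × 0.2204 × 0.938 = 1.03368
  35–39: 5 × 0.1028 × 0.929 = 0.47751
  40–44: 5 × 0.0211 × 0.922 = 0.09727
  45–49: 5 × 0.0029 × 0.906 = 0.01314
Sum = 4.48502
NRR = 0.48780 × 4.48502 = 2.18779
With NRR above 1 the population is above replacement fertility.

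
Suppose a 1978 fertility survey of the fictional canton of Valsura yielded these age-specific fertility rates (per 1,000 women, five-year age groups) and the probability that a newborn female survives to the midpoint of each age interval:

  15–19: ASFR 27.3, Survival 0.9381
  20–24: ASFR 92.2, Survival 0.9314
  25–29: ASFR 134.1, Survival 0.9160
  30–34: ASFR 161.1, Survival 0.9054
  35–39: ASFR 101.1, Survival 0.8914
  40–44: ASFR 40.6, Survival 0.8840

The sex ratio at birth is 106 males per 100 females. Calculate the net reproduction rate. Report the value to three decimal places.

1.229

Proportion female at birth = 100 / (100 + 106) = 0.48544.
Each age group contributes 5 × ASFR × survival:
  15–19: 5 × 27.3/1000 × 0.9381 = 0.12805
  20–24: 5 × 92.2/1000 × 0.9314 = 0.42938
  25–29: 5 × 134.1/1000 × 0.9160 = 0.61418
  30–34: 5 × 161.1/1000 × 0.9054 = 0.72930
  35–39: 5 × 101.1/1000 × 0.8914 = 0.45060
  40–44: 5 × 40.6/1000 × 0.8840 = 0.17945
Sum = 2.53096
NRR = 0.48544 × 2.53096 = 1.22863
NRR > 1, so each generation more than replaces itself.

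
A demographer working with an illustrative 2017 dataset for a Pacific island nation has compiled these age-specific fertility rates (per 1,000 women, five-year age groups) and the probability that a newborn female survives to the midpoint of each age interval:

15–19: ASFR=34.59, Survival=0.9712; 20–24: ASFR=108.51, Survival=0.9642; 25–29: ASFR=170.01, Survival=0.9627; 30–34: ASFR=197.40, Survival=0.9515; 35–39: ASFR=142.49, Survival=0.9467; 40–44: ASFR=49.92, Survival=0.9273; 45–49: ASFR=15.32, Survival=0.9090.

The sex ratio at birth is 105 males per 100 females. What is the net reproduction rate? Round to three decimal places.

1.670

Proportion female at birth = 100 / (100 + 105) = 0.48780.
Survival-weighted fertility by age (5·fₓ·Sₓ):
  15–19: 5 × 34.59/1000 × 0.9712 = 0.16797
  20–24: 5 × 108.51/1000 × 0.9642 = 0.52313
  25–29: 5 × 170.01/1000 × 0.9627 = 0.81834
  30–34: 5 × 197.40/1000 × 0.9515 = 0.93913
  35–39: 5 × 142.49/1000 × 0.9467 = 0.67448
  40–44: 5 × 49.92/1000 × 0.9273 = 0.23145
  45–49: 5 × 15.32/1000 × 0.9090 = 0.06963
Sum = 3.42413
NRR = 0.48780 × 3.42413 = 1.67029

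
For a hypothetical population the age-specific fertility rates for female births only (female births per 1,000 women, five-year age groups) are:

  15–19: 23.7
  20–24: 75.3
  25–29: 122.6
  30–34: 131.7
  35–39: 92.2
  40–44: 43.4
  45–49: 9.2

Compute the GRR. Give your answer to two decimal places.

2.49

Sum of female ASFRs = 23.7 + 75.3 + 122.6 + 131.7 + 92.2 + 43.4 + 9.2 = 498.1
GRR = 5 × 498.1 / 1000 = 2.4905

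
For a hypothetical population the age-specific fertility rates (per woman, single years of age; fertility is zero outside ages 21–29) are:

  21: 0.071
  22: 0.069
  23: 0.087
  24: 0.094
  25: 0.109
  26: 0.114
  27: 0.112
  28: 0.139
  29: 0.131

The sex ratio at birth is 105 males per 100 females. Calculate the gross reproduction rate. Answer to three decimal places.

Proportion female at birth = 100 / (100 + 105) = 0.48780.
Sum of ASFRs = 0.071 + 0.069 + 0.087 + 0.094 + 0.109 + 0.114 + 0.112 + 0.139 + 0.131 = 0.926
TFR = 0.926
GRR = 0.48780 × 0.926 = 0.45170

0.452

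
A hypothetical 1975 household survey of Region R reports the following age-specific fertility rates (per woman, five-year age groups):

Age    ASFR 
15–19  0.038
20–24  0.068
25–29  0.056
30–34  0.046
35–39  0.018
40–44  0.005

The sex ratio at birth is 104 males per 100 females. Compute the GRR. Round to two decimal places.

Proportion female at birth = 100 / (100 + 104) = 0.49020.
Sum of ASFRs = 0.038 + 0.068 + 0.056 + 0.046 + 0.018 + 0.005 = 0.231
TFR = 5 × 0.231 = 1.155
GRR = 0.49020 × 1.155 = 0.56618

0.57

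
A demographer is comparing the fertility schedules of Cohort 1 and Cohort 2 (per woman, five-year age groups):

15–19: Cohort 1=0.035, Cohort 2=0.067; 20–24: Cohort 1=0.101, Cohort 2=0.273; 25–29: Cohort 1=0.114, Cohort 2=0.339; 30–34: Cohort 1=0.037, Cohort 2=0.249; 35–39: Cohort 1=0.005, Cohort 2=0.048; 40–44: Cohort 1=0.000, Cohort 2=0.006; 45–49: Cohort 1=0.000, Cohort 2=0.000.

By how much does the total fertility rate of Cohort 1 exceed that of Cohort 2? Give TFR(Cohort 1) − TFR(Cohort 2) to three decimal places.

-3.450

Cohort 1:
  Sum of ASFRs = 0.035 + 0.101 + 0.114 + 0.037 + 0.005 + 0.000 + 0.000 = 0.292
  TFR = 5 × 0.292 = 1.46
Cohort 2:
  Sum of ASFRs = 0.067 + 0.273 + 0.339 + 0.249 + 0.048 + 0.006 + 0.000 = 0.982
  TFR = 5 × 0.982 = 4.91
Difference = 1.46 − 4.91 = -3.45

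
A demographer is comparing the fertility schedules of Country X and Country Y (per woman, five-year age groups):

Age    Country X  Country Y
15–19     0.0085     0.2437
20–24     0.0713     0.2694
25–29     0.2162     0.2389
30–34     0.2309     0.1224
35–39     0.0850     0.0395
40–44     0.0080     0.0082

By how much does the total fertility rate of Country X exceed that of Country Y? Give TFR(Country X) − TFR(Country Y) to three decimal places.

-1.511

Country X:
  Sum of ASFRs = 0.0085 + 0.0713 + 0.2162 + 0.2309 + 0.0850 + 0.0080 = 0.6199
  TFR = 5 × 0.6199 = 3.0995
Country Y:
  Sum of ASFRs = 0.2437 + 0.2694 + 0.2389 + 0.1224 + 0.0395 + 0.0082 = 0.9221
  TFR = 5 × 0.9221 = 4.6105
Difference = 3.0995 − 4.6105 = -1.511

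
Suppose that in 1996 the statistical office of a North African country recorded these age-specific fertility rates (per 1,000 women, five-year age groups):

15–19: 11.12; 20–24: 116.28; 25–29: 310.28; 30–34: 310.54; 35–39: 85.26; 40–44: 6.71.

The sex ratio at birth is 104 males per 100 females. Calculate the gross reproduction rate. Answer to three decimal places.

2.059

Proportion female at birth = 100 / (100 + 104) = 0.49020.
Sum of ASFRs = 11.12 + 116.28 + 310.28 + 310.54 + 85.26 + 6.71 = 840.19
TFR = 5 × 840.19 / 1000 = 4.20095
GRR = 0.49020 × 4.20095 = 2.05931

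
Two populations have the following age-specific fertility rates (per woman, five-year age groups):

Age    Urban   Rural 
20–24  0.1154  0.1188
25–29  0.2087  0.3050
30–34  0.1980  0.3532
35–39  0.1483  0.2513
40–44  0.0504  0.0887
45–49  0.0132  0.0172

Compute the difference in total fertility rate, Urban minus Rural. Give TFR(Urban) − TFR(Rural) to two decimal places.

Urban:
  Sum of ASFRs = 0.1154 + 0.2087 + 0.1980 + 0.1483 + 0.0504 + 0.0132 = 0.7340
  TFR = 5 × 0.7340 = 3.67
Rural:
  Sum of ASFRs = 0.1188 + 0.3050 + 0.3532 + 0.2513 + 0.0887 + 0.0172 = 1.1342
  TFR = 5 × 1.1342 = 5.671
Difference = 3.67 − 5.671 = -2.001

-2.00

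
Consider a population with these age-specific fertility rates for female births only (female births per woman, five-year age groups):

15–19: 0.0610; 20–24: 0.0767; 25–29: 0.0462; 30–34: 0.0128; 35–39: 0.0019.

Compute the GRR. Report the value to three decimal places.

0.993

Sum of female ASFRs = 0.0610 + 0.0767 + 0.0462 + 0.0128 + 0.0019 = 0.1986
GRR = 5 × 0.1986 = 0.993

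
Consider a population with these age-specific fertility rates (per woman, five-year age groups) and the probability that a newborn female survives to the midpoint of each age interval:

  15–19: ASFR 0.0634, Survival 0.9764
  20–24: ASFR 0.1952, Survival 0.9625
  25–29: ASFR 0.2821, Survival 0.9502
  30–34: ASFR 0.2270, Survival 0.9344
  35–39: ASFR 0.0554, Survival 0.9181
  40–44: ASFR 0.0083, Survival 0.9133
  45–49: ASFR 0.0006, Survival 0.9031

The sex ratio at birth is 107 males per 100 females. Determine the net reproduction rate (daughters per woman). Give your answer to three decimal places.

Proportion female at birth = 100 / (100 + 107) = 0.48309.
Weighting each age-specific rate by interval width and survival:
  15–19: 5 × 0.0634 × 0.9764 = 0.30952
  20–24: 5 × 0.1952 × 0.9625 = 0.93940
  25–29: 5 × 0.2821 × 0.9502 = 1.34026
  30–34: 5 × 0.2270 × 0.9344 = 1.06054
  35–39: 5 × 0.0554 × 0.9181 = 0.25431
  40–44: 5 × 0.0083 × 0.9133 = 0.03790
  45–49: 5 × 0.0006 × 0.9031 = 0.00271
Sum = 3.94464
NRR = 0.48309 × 3.94464 = 1.90562
With NRR above 1 the population is above replacement fertility.

1.906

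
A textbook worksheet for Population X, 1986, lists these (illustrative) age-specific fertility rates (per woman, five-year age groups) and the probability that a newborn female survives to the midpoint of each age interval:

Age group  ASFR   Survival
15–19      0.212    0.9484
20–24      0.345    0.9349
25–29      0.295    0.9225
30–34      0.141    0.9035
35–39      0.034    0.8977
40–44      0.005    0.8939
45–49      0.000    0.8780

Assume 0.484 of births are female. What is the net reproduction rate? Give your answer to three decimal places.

2.319

Proportion female at birth = 0.484.
Survival-weighted fertility by age (5·fₓ·Sₓ):
  15–19: 5 × 0.212 × 0.9484 = 1.00530
  20–24: 5 × 0.345 × 0.9349 = 1.61270
  25–29: 5 × 0.295 × 0.9225 = 1.36069
  30–34: 5 × 0.141 × 0.9035 = 0.63697
  35–39: 5 × 0.034 × 0.8977 = 0.15261
  40–44: 5 × 0.005 × 0.8939 = 0.02235
  45–49: 5 × 0.000 × 0.8780 = 0.00000
Sum = 4.79062
NRR = 0.484 × 4.79062 = 2.31866
An NRR exceeding 1 indicates intrinsic growth under these rates.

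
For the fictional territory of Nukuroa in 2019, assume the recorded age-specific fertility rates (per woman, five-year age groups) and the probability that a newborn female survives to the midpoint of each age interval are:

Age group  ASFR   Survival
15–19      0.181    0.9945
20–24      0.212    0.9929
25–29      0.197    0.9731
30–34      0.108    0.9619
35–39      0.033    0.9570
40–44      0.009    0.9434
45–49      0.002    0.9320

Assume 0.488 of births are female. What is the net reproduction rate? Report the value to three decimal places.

Proportion female at birth = 0.488.
Per-age-group product (5 × ASFR × survival probability):
  15–19: 5 × 0.181 × 0.9945 = 0.90002
  20–24: 5 × 0.212 × 0.9929 = 1.05247
  25–29: 5 × 0.197 × 0.9731 = 0.95850
  30–34: 5 × 0.108 × 0.9619 = 0.51943
  35–39: 5 × 0.033 × 0.9570 = 0.15791
  40–44: 5 × 0.009 × 0.9434 = 0.04245
  45–49: 5 × 0.002 × 0.9320 = 0.00932
Sum = 3.64010
NRR = 0.488 × 3.64010 = 1.77637
NRR > 1, so each generation more than replaces itself.

1.776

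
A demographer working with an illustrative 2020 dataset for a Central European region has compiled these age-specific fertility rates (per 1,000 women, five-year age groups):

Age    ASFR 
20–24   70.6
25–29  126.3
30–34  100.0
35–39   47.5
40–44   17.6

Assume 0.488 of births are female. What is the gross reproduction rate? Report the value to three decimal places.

Proportion female at birth = 0.488.
Sum of ASFRs = 70.6 + 126.3 + 100.0 + 47.5 + 17.6 = 362.0
TFR = 5 × 362.0 / 1000 = 1.81
GRR = 0.488 × 1.81 = 0.88328

0.883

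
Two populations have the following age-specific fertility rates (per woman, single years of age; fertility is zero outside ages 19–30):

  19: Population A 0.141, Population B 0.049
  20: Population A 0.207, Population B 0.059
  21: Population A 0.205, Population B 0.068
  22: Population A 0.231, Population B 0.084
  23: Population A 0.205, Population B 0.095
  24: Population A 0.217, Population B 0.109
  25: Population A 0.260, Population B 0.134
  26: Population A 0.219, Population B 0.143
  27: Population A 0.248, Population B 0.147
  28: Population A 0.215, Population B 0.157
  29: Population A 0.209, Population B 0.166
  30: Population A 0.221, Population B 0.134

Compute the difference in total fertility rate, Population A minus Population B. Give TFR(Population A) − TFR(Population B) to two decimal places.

Population A:
  Sum of ASFRs = 0.141 + 0.207 + 0.205 + 0.231 + 0.205 + 0.217 + 0.260 + 0.219 + 0.248 + 0.215 + 0.209 + 0.221 = 2.578
  TFR = 2.578
Population B:
  Sum of ASFRs = 0.049 + 0.059 + 0.068 + 0.084 + 0.095 + 0.109 + 0.134 + 0.143 + 0.147 + 0.157 + 0.166 + 0.134 = 1.345
  TFR = 1.345
Difference = 2.578 − 1.345 = 1.233

1.23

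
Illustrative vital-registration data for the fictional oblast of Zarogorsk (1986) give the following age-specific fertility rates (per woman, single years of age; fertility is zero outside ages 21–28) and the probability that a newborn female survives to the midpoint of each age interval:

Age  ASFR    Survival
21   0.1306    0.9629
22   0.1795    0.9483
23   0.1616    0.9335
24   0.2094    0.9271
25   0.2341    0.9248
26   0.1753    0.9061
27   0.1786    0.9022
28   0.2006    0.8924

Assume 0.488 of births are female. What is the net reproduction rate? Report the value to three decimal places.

0.662

Proportion female at birth = 0.488.
Weighting each age-specific rate by interval width and survival:
  21: 1 × 0.1306 × 0.9629 = 0.12575
  22: 1 × 0.1795 × 0.9483 = 0.17022
  23: 1 × 0.1616 × 0.9335 = 0.15085
  24: 1 × 0.2094 × 0.9271 = 0.19413
  25: 1 × 0.2341 × 0.9248 = 0.21650
  26: 1 × 0.1753 × 0.9061 = 0.15884
  27: 1 × 0.1786 × 0.9022 = 0.16113
  28: 1 × 0.2006 × 0.8924 = 0.17902
Sum = 1.35644
NRR = 0.488 × 1.35644 = 0.66194
NRR < 1, so the cohort does not fully replace itself.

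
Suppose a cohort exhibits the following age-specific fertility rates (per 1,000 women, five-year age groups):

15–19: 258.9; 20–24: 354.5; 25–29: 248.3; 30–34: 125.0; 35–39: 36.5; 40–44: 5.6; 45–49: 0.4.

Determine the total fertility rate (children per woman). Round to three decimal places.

Sum of ASFRs = 258.9 + 354.5 + 248.3 + 125.0 + 36.5 + 5.6 + 0.4 = 1029.2
TFR = 5 × 1029.2 / 1000 = 5.146

5.146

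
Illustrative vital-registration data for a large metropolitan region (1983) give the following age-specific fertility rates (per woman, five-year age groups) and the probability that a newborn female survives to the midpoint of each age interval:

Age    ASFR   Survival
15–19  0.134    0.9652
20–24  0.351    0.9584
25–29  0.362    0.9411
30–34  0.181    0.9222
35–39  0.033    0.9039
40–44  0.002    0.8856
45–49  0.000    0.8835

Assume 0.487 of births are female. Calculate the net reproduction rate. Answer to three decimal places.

Proportion female at birth = 0.487.
Survival-weighted fertility by age (5·fₓ·Sₓ):
  15–19: 5 × 0.134 × 0.9652 = 0.64668
  20–24: 5 × 0.351 × 0.9584 = 1.68199
  25–29: 5 × 0.362 × 0.9411 = 1.70339
  30–34: 5 × 0.181 × 0.9222 = 0.83459
  35–39: 5 × 0.033 × 0.9039 = 0.14914
  40–44: 5 × 0.002 × 0.8856 = 0.00886
  45–49: 5 × 0.000 × 0.8835 = 0.00000
Sum = 5.02465
NRR = 0.487 × 5.02465 = 2.44700

2.447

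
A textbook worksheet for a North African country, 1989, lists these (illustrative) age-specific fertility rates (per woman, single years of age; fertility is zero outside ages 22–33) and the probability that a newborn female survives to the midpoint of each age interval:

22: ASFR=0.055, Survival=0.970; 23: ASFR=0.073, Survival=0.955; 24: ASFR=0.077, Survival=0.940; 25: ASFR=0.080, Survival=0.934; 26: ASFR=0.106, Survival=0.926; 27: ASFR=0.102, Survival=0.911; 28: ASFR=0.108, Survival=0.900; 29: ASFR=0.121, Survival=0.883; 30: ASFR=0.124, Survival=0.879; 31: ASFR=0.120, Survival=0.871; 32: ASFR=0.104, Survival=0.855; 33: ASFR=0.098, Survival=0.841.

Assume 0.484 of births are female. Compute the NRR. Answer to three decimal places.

Proportion female at birth = 0.484.
Per-age-group product (1 × ASFR × survival probability):
  22: 1 × 0.055 × 0.970 = 0.05335
  23: 1 × 0.073 × 0.955 = 0.06972
  24: 1 × 0.077 × 0.940 = 0.07238
  25: 1 × 0.080 × 0.934 = 0.07472
  26: 1 × 0.106 × 0.926 = 0.09816
  27: 1 × 0.102 × 0.911 = 0.09292
  28: 1 × 0.108 × 0.900 = 0.09720
  29: 1 × 0.121 × 0.883 = 0.10684
  30: 1 × 0.124 × 0.879 = 0.10900
  31: 1 × 0.120 × 0.871 = 0.10452
  32: 1 × 0.104 × 0.855 = 0.08892
  33: 1 × 0.098 × 0.841 = 0.08242
Sum = 1.05015
NRR = 0.484 × 1.05015 = 0.50827
With NRR below 1 the population is below replacement fertility.

0.508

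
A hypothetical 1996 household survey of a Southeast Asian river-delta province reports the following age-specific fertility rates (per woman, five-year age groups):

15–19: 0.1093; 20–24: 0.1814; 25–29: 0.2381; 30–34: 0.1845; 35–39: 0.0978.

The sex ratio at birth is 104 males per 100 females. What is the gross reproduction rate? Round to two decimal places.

Proportion female at birth = 100 / (100 + 104) = 0.49020.
Sum of ASFRs = 0.1093 + 0.1814 + 0.2381 + 0.1845 + 0.0978 = 0.8111
TFR = 5 × 0.8111 = 4.0555
GRR = 0.49020 × 4.0555 = 1.98801

1.99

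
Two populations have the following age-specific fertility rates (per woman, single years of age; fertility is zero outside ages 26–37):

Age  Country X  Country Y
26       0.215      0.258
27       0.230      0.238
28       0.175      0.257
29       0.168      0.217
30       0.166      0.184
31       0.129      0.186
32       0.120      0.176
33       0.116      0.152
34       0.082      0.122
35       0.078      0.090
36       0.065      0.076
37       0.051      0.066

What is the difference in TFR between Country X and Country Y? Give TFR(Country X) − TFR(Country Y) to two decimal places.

-0.43

Country X:
  Sum of ASFRs = 0.215 + 0.230 + 0.175 + 0.168 + 0.166 + 0.129 + 0.120 + 0.116 + 0.082 + 0.078 + 0.065 + 0.051 = 1.595
  TFR = 1.595
Country Y:
  Sum of ASFRs = 0.258 + 0.238 + 0.257 + 0.217 + 0.184 + 0.186 + 0.176 + 0.152 + 0.122 + 0.090 + 0.076 + 0.066 = 2.022
  TFR = 2.022
Difference = 1.595 − 2.022 = -0.427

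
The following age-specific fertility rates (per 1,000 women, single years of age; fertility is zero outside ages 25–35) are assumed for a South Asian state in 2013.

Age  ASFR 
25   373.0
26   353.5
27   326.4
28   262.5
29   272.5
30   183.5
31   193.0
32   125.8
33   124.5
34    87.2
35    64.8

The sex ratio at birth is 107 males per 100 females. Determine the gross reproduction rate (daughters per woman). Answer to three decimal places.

1.143

Proportion female at birth = 100 / (100 + 107) = 0.48309.
Sum of ASFRs = 373.0 + 353.5 + 326.4 + 262.5 + 272.5 + 183.5 + 193.0 + 125.8 + 124.5 + 87.2 + 64.8 = 2366.7
TFR = 2366.7 / 1000 = 2.3667
GRR = 0.48309 × 2.3667 = 1.14333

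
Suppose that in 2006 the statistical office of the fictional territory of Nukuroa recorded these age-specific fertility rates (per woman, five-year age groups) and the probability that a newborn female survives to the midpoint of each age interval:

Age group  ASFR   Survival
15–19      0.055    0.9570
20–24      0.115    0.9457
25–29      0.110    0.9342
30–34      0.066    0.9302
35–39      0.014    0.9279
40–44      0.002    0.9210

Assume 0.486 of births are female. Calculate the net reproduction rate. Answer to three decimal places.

Proportion female at birth = 0.486.
Weighting each age-specific rate by interval width and survival:
  15–19: 5 × 0.055 × 0.9570 = 0.26318
  20–24: 5 × 0.115 × 0.9457 = 0.54378
  25–29: 5 × 0.110 × 0.9342 = 0.51381
  30–34: 5 × 0.066 × 0.9302 = 0.30697
  35–39: 5 × 0.014 × 0.9279 = 0.06495
  40–44: 5 × 0.002 × 0.9210 = 0.00921
Sum = 1.70190
NRR = 0.486 × 1.70190 = 0.82712

0.827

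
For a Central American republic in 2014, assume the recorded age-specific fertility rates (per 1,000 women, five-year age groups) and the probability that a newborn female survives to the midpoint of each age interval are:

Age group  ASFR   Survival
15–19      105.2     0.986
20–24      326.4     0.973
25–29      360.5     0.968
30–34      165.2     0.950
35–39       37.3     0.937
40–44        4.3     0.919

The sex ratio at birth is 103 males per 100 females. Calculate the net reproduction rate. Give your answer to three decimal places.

2.380

Proportion female at birth = 100 / (100 + 103) = 0.49261.
Per-age-group product (5 × ASFR × survival probability):
  15–19: 5 × 105.2/1000 × 0.986 = 0.51864
  20–24: 5 × 326.4/1000 × 0.973 = 1.58794
  25–29: 5 × 360.5/1000 × 0.968 = 1.74482
  30–34: 5 × 165.2/1000 × 0.950 = 0.78470
  35–39: 5 × 37.3/1000 × 0.937 = 0.17475
  40–44: 5 × 4.3/1000 × 0.919 = 0.01976
Sum = 4.83061
NRR = 0.49261 × 4.83061 = 2.37961
An NRR exceeding 1 indicates intrinsic growth under these rates.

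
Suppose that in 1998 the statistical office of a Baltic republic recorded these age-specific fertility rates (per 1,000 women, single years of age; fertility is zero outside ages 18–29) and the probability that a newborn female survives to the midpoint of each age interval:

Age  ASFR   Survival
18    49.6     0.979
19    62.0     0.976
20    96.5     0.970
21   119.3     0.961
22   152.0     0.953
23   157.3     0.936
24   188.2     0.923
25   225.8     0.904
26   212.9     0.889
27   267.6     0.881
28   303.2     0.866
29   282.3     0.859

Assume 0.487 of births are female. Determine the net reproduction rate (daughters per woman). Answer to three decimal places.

0.934

Proportion female at birth = 0.487.
Weighting each age-specific rate by interval width and survival:
  18: 1 × 49.6/1000 × 0.979 = 0.04856
  19: 1 × 62.0/1000 × 0.976 = 0.06051
  20: 1 × 96.5/1000 × 0.970 = 0.09361
  21: 1 × 119.3/1000 × 0.961 = 0.11465
  22: 1 × 152.0/1000 × 0.953 = 0.14486
  23: 1 × 157.3/1000 × 0.936 = 0.14723
  24: 1 × 188.2/1000 × 0.923 = 0.17371
  25: 1 × 225.8/1000 × 0.904 = 0.20412
  26: 1 × 212.9/1000 × 0.889 = 0.18927
  27: 1 × 267.6/1000 × 0.881 = 0.23576
  28: 1 × 303.2/1000 × 0.866 = 0.26257
  29: 1 × 282.3/1000 × 0.859 = 0.24250
Sum = 1.91735
NRR = 0.487 × 1.91735 = 0.93375
With NRR below 1 the population is below replacement fertility.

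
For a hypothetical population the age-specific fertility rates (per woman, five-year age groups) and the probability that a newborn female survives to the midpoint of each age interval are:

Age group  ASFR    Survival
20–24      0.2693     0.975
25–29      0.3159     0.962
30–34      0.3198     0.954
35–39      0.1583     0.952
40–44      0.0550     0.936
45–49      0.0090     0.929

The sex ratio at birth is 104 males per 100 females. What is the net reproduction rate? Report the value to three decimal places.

2.652

Proportion female at birth = 100 / (100 + 104) = 0.49020.
Per-age-group product (5 × ASFR × survival probability):
  20–24: 5 × 0.2693 × 0.975 = 1.31284
  25–29: 5 × 0.3159 × 0.962 = 1.51948
  30–34: 5 × 0.3198 × 0.954 = 1.52545
  35–39: 5 × 0.1583 × 0.952 = 0.75351
  40–44: 5 × 0.0550 × 0.936 = 0.25740
  45–49: 5 × 0.0090 × 0.929 = 0.04181
Sum = 5.41049
NRR = 0.49020 × 5.41049 = 2.65222
With NRR above 1 the population is above replacement fertility.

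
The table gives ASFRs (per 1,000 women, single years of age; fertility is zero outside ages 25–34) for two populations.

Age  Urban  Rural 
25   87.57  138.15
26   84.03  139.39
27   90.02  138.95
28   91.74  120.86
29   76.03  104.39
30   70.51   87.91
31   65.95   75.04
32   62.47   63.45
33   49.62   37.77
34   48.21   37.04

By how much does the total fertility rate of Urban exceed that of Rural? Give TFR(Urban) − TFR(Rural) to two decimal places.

-0.22

Urban:
  Sum of ASFRs = 87.57 + 84.03 + 90.02 + 91.74 + 76.03 + 70.51 + 65.95 + 62.47 + 49.62 + 48.21 = 726.15
  TFR = 726.15 / 1000 = 0.72615
Rural:
  Sum of ASFRs = 138.15 + 139.39 + 138.95 + 120.86 + 104.39 + 87.91 + 75.04 + 63.45 + 37.77 + 37.04 = 942.95
  TFR = 942.95 / 1000 = 0.94295
Difference = 0.72615 − 0.94295 = -0.2168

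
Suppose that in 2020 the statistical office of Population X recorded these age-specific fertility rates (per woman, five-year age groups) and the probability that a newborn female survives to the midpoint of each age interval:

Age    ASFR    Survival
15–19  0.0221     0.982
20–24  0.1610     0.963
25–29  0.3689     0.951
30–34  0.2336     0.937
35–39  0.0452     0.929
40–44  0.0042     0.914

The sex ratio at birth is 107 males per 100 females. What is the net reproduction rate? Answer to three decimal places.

1.914

Proportion female at birth = 100 / (100 + 107) = 0.48309.
Per-age-group product (5 × ASFR × survival probability):
  15–19: 5 × 0.0221 × 0.982 = 0.10851
  20–24: 5 × 0.1610 × 0.963 = 0.77522
  25–29: 5 × 0.3689 × 0.951 = 1.75412
  30–34: 5 × 0.2336 × 0.937 = 1.09442
  35–39: 5 × 0.0452 × 0.929 = 0.20995
  40–44: 5 × 0.0042 × 0.914 = 0.01919
Sum = 3.96141
NRR = 0.48309 × 3.96141 = 1.91372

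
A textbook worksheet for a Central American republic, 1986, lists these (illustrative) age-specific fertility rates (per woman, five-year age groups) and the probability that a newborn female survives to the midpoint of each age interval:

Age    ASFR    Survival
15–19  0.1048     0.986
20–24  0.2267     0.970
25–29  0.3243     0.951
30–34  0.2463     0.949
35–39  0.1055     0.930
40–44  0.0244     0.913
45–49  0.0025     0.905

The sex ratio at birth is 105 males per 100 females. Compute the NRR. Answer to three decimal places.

Proportion female at birth = 100 / (100 + 105) = 0.48780.
Weighting each age-specific rate by interval width and survival:
  15–19: 5 × 0.1048 × 0.986 = 0.51666
  20–24: 5 × 0.2267 × 0.970 = 1.09950
  25–29: 5 × 0.3243 × 0.951 = 1.54205
  30–34: 5 × 0.2463 × 0.949 = 1.16869
  35–39: 5 × 0.1055 × 0.930 = 0.49058
  40–44: 5 × 0.0244 × 0.913 = 0.11139
  45–49: 5 × 0.0025 × 0.905 = 0.01131
Sum = 4.94018
NRR = 0.48780 × 4.94018 = 2.40982
NRR > 1, so each generation more than replaces itself.

2.410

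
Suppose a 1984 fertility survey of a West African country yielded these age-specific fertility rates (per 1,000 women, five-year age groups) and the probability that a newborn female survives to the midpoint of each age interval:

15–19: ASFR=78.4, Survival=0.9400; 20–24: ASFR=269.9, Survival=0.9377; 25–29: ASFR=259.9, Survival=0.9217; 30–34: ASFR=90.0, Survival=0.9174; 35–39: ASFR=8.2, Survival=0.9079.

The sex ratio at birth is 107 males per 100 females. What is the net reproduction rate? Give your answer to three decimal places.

Proportion female at birth = 100 / (100 + 107) = 0.48309.
Per-age-group product (5 × ASFR × survival probability):
  15–19: 5 × 78.4/1000 × 0.9400 = 0.36848
  20–24: 5 × 269.9/1000 × 0.9377 = 1.26543
  25–29: 5 × 259.9/1000 × 0.9217 = 1.19775
  30–34: 5 × 90.0/1000 × 0.9174 = 0.41283
  35–39: 5 × 8.2/1000 × 0.9079 = 0.03722
Sum = 3.28171
NRR = 0.48309 × 3.28171 = 1.58536

1.585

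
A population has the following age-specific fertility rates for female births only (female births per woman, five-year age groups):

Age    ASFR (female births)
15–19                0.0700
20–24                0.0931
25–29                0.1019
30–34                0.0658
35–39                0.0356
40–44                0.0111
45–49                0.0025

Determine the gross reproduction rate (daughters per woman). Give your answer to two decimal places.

Sum of female ASFRs = 0.0700 + 0.0931 + 0.1019 + 0.0658 + 0.0356 + 0.0111 + 0.0025 = 0.3800
GRR = 5 × 0.3800 = 1.9

1.90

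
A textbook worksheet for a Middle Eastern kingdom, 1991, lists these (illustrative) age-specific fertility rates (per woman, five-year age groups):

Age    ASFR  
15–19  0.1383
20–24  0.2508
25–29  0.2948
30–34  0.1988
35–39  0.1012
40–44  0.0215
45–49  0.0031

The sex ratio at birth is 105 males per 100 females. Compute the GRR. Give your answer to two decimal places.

Proportion female at birth = 100 / (100 + 105) = 0.48780.
Sum of ASFRs = 0.1383 + 0.2508 + 0.2948 + 0.1988 + 0.1012 + 0.0215 + 0.0031 = 1.0085
TFR = 5 × 1.0085 = 5.0425
GRR = 0.48780 × 5.0425 = 2.45973

2.46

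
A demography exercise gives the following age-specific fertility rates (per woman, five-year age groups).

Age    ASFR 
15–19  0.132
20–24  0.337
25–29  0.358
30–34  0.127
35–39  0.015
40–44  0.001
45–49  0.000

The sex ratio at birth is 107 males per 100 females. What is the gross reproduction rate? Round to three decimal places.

Proportion female at birth = 100 / (100 + 107) = 0.48309.
Sum of ASFRs = 0.132 + 0.337 + 0.358 + 0.127 + 0.015 + 0.001 + 0.000 = 0.970
TFR = 5 × 0.970 = 4.85
GRR = 0.48309 × 4.85 = 2.34299

2.343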